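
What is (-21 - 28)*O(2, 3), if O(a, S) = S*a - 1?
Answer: -245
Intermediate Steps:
O(a, S) = -1 + S*a
(-21 - 28)*O(2, 3) = (-21 - 28)*(-1 + 3*2) = -49*(-1 + 6) = -49*5 = -245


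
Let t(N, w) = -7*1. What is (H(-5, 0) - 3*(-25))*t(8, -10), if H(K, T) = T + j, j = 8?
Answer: -581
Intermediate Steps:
t(N, w) = -7
H(K, T) = 8 + T (H(K, T) = T + 8 = 8 + T)
(H(-5, 0) - 3*(-25))*t(8, -10) = ((8 + 0) - 3*(-25))*(-7) = (8 + 75)*(-7) = 83*(-7) = -581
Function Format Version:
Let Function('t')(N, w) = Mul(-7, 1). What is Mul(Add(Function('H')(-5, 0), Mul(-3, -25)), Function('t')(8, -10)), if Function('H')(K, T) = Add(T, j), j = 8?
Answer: -581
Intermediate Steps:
Function('t')(N, w) = -7
Function('H')(K, T) = Add(8, T) (Function('H')(K, T) = Add(T, 8) = Add(8, T))
Mul(Add(Function('H')(-5, 0), Mul(-3, -25)), Function('t')(8, -10)) = Mul(Add(Add(8, 0), Mul(-3, -25)), -7) = Mul(Add(8, 75), -7) = Mul(83, -7) = -581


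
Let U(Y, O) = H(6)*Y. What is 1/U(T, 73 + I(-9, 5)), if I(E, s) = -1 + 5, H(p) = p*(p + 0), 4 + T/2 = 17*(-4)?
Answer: -1/5184 ≈ -0.00019290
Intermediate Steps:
T = -144 (T = -8 + 2*(17*(-4)) = -8 + 2*(-68) = -8 - 136 = -144)
H(p) = p² (H(p) = p*p = p²)
I(E, s) = 4
U(Y, O) = 36*Y (U(Y, O) = 6²*Y = 36*Y)
1/U(T, 73 + I(-9, 5)) = 1/(36*(-144)) = 1/(-5184) = -1/5184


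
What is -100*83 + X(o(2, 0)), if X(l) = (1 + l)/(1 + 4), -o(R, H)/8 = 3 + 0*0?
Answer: -41523/5 ≈ -8304.6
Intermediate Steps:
o(R, H) = -24 (o(R, H) = -8*(3 + 0*0) = -8*(3 + 0) = -8*3 = -24)
X(l) = ⅕ + l/5 (X(l) = (1 + l)/5 = (1 + l)*(⅕) = ⅕ + l/5)
-100*83 + X(o(2, 0)) = -100*83 + (⅕ + (⅕)*(-24)) = -8300 + (⅕ - 24/5) = -8300 - 23/5 = -41523/5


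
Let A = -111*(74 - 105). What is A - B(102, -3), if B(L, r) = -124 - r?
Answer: 3562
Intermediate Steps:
A = 3441 (A = -111*(-31) = 3441)
A - B(102, -3) = 3441 - (-124 - 1*(-3)) = 3441 - (-124 + 3) = 3441 - 1*(-121) = 3441 + 121 = 3562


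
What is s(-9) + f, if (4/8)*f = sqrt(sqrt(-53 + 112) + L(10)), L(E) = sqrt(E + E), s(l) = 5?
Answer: 5 + 2*sqrt(sqrt(59) + 2*sqrt(5)) ≈ 11.972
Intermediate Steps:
L(E) = sqrt(2)*sqrt(E) (L(E) = sqrt(2*E) = sqrt(2)*sqrt(E))
f = 2*sqrt(sqrt(59) + 2*sqrt(5)) (f = 2*sqrt(sqrt(-53 + 112) + sqrt(2)*sqrt(10)) = 2*sqrt(sqrt(59) + 2*sqrt(5)) ≈ 6.9723)
s(-9) + f = 5 + 2*sqrt(sqrt(59) + 2*sqrt(5))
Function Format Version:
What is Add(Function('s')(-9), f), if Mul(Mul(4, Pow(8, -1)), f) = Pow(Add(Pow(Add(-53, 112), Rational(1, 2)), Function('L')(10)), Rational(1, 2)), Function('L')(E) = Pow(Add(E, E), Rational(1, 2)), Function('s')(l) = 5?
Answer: Add(5, Mul(2, Pow(Add(Pow(59, Rational(1, 2)), Mul(2, Pow(5, Rational(1, 2)))), Rational(1, 2)))) ≈ 11.972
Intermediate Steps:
Function('L')(E) = Mul(Pow(2, Rational(1, 2)), Pow(E, Rational(1, 2))) (Function('L')(E) = Pow(Mul(2, E), Rational(1, 2)) = Mul(Pow(2, Rational(1, 2)), Pow(E, Rational(1, 2))))
f = Mul(2, Pow(Add(Pow(59, Rational(1, 2)), Mul(2, Pow(5, Rational(1, 2)))), Rational(1, 2))) (f = Mul(2, Pow(Add(Pow(Add(-53, 112), Rational(1, 2)), Mul(Pow(2, Rational(1, 2)), Pow(10, Rational(1, 2)))), Rational(1, 2))) = Mul(2, Pow(Add(Pow(59, Rational(1, 2)), Mul(2, Pow(5, Rational(1, 2)))), Rational(1, 2))) ≈ 6.9723)
Add(Function('s')(-9), f) = Add(5, Mul(2, Pow(Add(Pow(59, Rational(1, 2)), Mul(2, Pow(5, Rational(1, 2)))), Rational(1, 2))))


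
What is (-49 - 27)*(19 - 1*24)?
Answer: 380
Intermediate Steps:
(-49 - 27)*(19 - 1*24) = -76*(19 - 24) = -76*(-5) = 380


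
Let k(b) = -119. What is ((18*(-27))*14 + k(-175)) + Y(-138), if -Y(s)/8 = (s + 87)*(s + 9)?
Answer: -59555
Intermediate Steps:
Y(s) = -8*(9 + s)*(87 + s) (Y(s) = -8*(s + 87)*(s + 9) = -8*(87 + s)*(9 + s) = -8*(9 + s)*(87 + s))
((18*(-27))*14 + k(-175)) + Y(-138) = ((18*(-27))*14 - 119) + (-6264 - 768*(-138) - 8*(-138)²) = (-486*14 - 119) + (-6264 + 105984 - 8*19044) = (-6804 - 119) + (-6264 + 105984 - 152352) = -6923 - 52632 = -59555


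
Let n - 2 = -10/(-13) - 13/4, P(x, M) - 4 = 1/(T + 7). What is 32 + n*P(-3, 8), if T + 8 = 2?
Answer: 1539/52 ≈ 29.596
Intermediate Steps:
T = -6 (T = -8 + 2 = -6)
P(x, M) = 5 (P(x, M) = 4 + 1/(-6 + 7) = 4 + 1/1 = 4 + 1 = 5)
n = -25/52 (n = 2 + (-10/(-13) - 13/4) = 2 + (-10*(-1/13) - 13*1/4) = 2 + (10/13 - 13/4) = 2 - 129/52 = -25/52 ≈ -0.48077)
32 + n*P(-3, 8) = 32 - 25/52*5 = 32 - 125/52 = 1539/52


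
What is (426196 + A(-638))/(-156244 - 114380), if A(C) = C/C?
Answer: -426197/270624 ≈ -1.5749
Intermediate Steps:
A(C) = 1
(426196 + A(-638))/(-156244 - 114380) = (426196 + 1)/(-156244 - 114380) = 426197/(-270624) = 426197*(-1/270624) = -426197/270624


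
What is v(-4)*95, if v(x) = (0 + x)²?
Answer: 1520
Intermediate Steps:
v(x) = x²
v(-4)*95 = (-4)²*95 = 16*95 = 1520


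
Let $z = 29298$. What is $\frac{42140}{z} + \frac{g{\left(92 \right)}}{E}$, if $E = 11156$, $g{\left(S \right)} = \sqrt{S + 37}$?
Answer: $\frac{21070}{14649} + \frac{\sqrt{129}}{11156} \approx 1.4393$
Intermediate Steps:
$g{\left(S \right)} = \sqrt{37 + S}$
$\frac{42140}{z} + \frac{g{\left(92 \right)}}{E} = \frac{42140}{29298} + \frac{\sqrt{37 + 92}}{11156} = 42140 \cdot \frac{1}{29298} + \sqrt{129} \cdot \frac{1}{11156} = \frac{21070}{14649} + \frac{\sqrt{129}}{11156}$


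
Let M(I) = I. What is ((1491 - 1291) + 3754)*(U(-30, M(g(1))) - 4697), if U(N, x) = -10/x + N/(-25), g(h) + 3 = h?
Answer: -92737116/5 ≈ -1.8547e+7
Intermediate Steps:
g(h) = -3 + h
U(N, x) = -10/x - N/25 (U(N, x) = -10/x + N*(-1/25) = -10/x - N/25)
((1491 - 1291) + 3754)*(U(-30, M(g(1))) - 4697) = ((1491 - 1291) + 3754)*((-10/(-3 + 1) - 1/25*(-30)) - 4697) = (200 + 3754)*((-10/(-2) + 6/5) - 4697) = 3954*((-10*(-½) + 6/5) - 4697) = 3954*((5 + 6/5) - 4697) = 3954*(31/5 - 4697) = 3954*(-23454/5) = -92737116/5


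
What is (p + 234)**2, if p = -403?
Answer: 28561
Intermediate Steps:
(p + 234)**2 = (-403 + 234)**2 = (-169)**2 = 28561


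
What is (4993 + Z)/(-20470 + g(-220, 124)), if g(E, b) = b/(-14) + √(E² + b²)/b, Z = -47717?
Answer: 20599994047248/9874176834215 + 32448878*√3986/9874176834215 ≈ 2.0865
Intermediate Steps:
g(E, b) = -b/14 + √(E² + b²)/b (g(E, b) = b*(-1/14) + √(E² + b²)/b = -b/14 + √(E² + b²)/b)
(4993 + Z)/(-20470 + g(-220, 124)) = (4993 - 47717)/(-20470 + (-1/14*124 + √((-220)² + 124²)/124)) = -42724/(-20470 + (-62/7 + √(48400 + 15376)/124)) = -42724/(-20470 + (-62/7 + √63776/124)) = -42724/(-20470 + (-62/7 + (4*√3986)/124)) = -42724/(-20470 + (-62/7 + √3986/31)) = -42724/(-143352/7 + √3986/31)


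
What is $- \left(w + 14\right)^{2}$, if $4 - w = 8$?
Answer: $-100$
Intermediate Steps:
$w = -4$ ($w = 4 - 8 = -4$)
$- \left(w + 14\right)^{2} = - \left(-4 + 14\right)^{2} = - 10^{2} = \left(-1\right) 100 = -100$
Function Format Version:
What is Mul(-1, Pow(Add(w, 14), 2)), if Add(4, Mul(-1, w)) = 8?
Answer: -100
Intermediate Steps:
w = -4 (w = Add(4, Mul(-1, 8)) = Add(4, -8) = -4)
Mul(-1, Pow(Add(w, 14), 2)) = Mul(-1, Pow(Add(-4, 14), 2)) = Mul(-1, Pow(10, 2)) = Mul(-1, 100) = -100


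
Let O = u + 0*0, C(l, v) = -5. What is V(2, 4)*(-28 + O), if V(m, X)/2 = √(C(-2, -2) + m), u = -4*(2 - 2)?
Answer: -56*I*√3 ≈ -96.995*I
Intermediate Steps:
u = 0 (u = -4*0 = 0)
V(m, X) = 2*√(-5 + m)
O = 0 (O = 0 + 0*0 = 0 + 0 = 0)
V(2, 4)*(-28 + O) = (2*√(-5 + 2))*(-28 + 0) = (2*√(-3))*(-28) = (2*(I*√3))*(-28) = (2*I*√3)*(-28) = -56*I*√3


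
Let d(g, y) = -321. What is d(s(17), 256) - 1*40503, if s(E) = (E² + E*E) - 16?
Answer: -40824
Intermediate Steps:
s(E) = -16 + 2*E² (s(E) = (E² + E²) - 16 = 2*E² - 16 = -16 + 2*E²)
d(s(17), 256) - 1*40503 = -321 - 1*40503 = -321 - 40503 = -40824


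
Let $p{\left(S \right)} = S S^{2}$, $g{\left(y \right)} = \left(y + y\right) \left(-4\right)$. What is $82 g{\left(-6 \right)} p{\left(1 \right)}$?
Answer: $3936$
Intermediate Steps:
$g{\left(y \right)} = - 8 y$ ($g{\left(y \right)} = 2 y \left(-4\right) = - 8 y$)
$p{\left(S \right)} = S^{3}$
$82 g{\left(-6 \right)} p{\left(1 \right)} = 82 \left(\left(-8\right) \left(-6\right)\right) 1^{3} = 82 \cdot 48 \cdot 1 = 3936 \cdot 1 = 3936$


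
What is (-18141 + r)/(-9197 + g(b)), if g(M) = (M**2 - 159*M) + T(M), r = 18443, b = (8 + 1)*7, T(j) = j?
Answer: -151/7591 ≈ -0.019892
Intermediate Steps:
b = 63 (b = 9*7 = 63)
g(M) = M**2 - 158*M (g(M) = (M**2 - 159*M) + M = M**2 - 158*M)
(-18141 + r)/(-9197 + g(b)) = (-18141 + 18443)/(-9197 + 63*(-158 + 63)) = 302/(-9197 + 63*(-95)) = 302/(-9197 - 5985) = 302/(-15182) = 302*(-1/15182) = -151/7591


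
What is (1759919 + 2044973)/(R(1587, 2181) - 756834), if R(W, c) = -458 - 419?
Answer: -3804892/757711 ≈ -5.0216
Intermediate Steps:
R(W, c) = -877
(1759919 + 2044973)/(R(1587, 2181) - 756834) = (1759919 + 2044973)/(-877 - 756834) = 3804892/(-757711) = 3804892*(-1/757711) = -3804892/757711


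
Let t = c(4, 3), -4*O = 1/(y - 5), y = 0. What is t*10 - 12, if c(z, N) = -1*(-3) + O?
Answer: 37/2 ≈ 18.500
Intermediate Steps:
O = 1/20 (O = -1/(4*(0 - 5)) = -1/4/(-5) = -1/4*(-1/5) = 1/20 ≈ 0.050000)
c(z, N) = 61/20 (c(z, N) = -1*(-3) + 1/20 = 3 + 1/20 = 61/20)
t = 61/20 ≈ 3.0500
t*10 - 12 = (61/20)*10 - 12 = 61/2 - 12 = 37/2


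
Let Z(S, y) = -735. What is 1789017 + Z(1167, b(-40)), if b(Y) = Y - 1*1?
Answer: 1788282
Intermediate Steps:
b(Y) = -1 + Y (b(Y) = Y - 1 = -1 + Y)
1789017 + Z(1167, b(-40)) = 1789017 - 735 = 1788282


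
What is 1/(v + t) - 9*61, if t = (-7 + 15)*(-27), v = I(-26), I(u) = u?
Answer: -132859/242 ≈ -549.00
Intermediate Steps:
v = -26
t = -216 (t = 8*(-27) = -216)
1/(v + t) - 9*61 = 1/(-26 - 216) - 9*61 = 1/(-242) - 549 = -1/242 - 549 = -132859/242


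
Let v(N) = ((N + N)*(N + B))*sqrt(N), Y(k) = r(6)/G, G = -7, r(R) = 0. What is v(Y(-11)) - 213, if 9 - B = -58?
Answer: -213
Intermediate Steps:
B = 67 (B = 9 - 1*(-58) = 9 + 58 = 67)
Y(k) = 0 (Y(k) = 0/(-7) = 0*(-1/7) = 0)
v(N) = 2*N**(3/2)*(67 + N) (v(N) = ((N + N)*(N + 67))*sqrt(N) = ((2*N)*(67 + N))*sqrt(N) = (2*N*(67 + N))*sqrt(N) = 2*N**(3/2)*(67 + N))
v(Y(-11)) - 213 = 2*0**(3/2)*(67 + 0) - 213 = 2*0*67 - 213 = 0 - 213 = -213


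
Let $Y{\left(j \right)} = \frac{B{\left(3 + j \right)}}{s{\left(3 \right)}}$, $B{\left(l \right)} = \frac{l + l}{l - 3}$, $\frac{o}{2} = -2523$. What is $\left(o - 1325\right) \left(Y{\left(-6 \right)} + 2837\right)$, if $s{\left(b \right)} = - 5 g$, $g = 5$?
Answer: $- \frac{451856804}{25} \approx -1.8074 \cdot 10^{7}$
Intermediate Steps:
$o = -5046$ ($o = 2 \left(-2523\right) = -5046$)
$s{\left(b \right)} = -25$ ($s{\left(b \right)} = \left(-5\right) 5 = -25$)
$B{\left(l \right)} = \frac{2 l}{-3 + l}$
$Y{\left(j \right)} = - \frac{2 \left(3 + j\right)}{25 j}$ ($Y{\left(j \right)} = \frac{2 \left(3 + j\right) \frac{1}{-3 + \left(3 + j\right)}}{-25} = \frac{2 \left(3 + j\right)}{j} \left(- \frac{1}{25}\right) = - \frac{2 \left(3 + j\right)}{25 j}$)
$\left(o - 1325\right) \left(Y{\left(-6 \right)} + 2837\right) = \left(-5046 - 1325\right) \left(\frac{2 \left(-3 - -6\right)}{25 \left(-6\right)} + 2837\right) = - 6371 \left(\frac{2}{25} \left(- \frac{1}{6}\right) \left(-3 + 6\right) + 2837\right) = - 6371 \left(\frac{2}{25} \left(- \frac{1}{6}\right) 3 + 2837\right) = - 6371 \left(- \frac{1}{25} + 2837\right) = \left(-6371\right) \frac{70924}{25} = - \frac{451856804}{25}$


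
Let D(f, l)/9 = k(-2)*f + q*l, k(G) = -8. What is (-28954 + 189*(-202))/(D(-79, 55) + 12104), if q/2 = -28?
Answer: 16783/2482 ≈ 6.7619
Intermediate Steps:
q = -56 (q = 2*(-28) = -56)
D(f, l) = -504*l - 72*f (D(f, l) = 9*(-8*f - 56*l) = 9*(-56*l - 8*f) = -504*l - 72*f)
(-28954 + 189*(-202))/(D(-79, 55) + 12104) = (-28954 + 189*(-202))/((-504*55 - 72*(-79)) + 12104) = (-28954 - 38178)/((-27720 + 5688) + 12104) = -67132/(-22032 + 12104) = -67132/(-9928) = -67132*(-1/9928) = 16783/2482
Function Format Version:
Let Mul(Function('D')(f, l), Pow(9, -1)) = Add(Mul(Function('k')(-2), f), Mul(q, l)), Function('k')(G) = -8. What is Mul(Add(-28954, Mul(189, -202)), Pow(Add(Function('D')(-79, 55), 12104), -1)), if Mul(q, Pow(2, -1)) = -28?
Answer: Rational(16783, 2482) ≈ 6.7619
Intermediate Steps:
q = -56 (q = Mul(2, -28) = -56)
Function('D')(f, l) = Add(Mul(-504, l), Mul(-72, f)) (Function('D')(f, l) = Mul(9, Add(Mul(-8, f), Mul(-56, l))) = Mul(9, Add(Mul(-56, l), Mul(-8, f))) = Add(Mul(-504, l), Mul(-72, f)))
Mul(Add(-28954, Mul(189, -202)), Pow(Add(Function('D')(-79, 55), 12104), -1)) = Mul(Add(-28954, Mul(189, -202)), Pow(Add(Add(Mul(-504, 55), Mul(-72, -79)), 12104), -1)) = Mul(Add(-28954, -38178), Pow(Add(Add(-27720, 5688), 12104), -1)) = Mul(-67132, Pow(Add(-22032, 12104), -1)) = Mul(-67132, Pow(-9928, -1)) = Mul(-67132, Rational(-1, 9928)) = Rational(16783, 2482)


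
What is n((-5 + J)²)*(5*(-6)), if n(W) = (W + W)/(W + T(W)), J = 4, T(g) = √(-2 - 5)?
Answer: 60*I/(√7 - I) ≈ -7.5 + 19.843*I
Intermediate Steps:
T(g) = I*√7 (T(g) = √(-7) = I*√7)
n(W) = 2*W/(W + I*√7) (n(W) = (W + W)/(W + I*√7) = (2*W)/(W + I*√7) = 2*W/(W + I*√7))
n((-5 + J)²)*(5*(-6)) = (2*(-5 + 4)²/((-5 + 4)² + I*√7))*(5*(-6)) = (2*(-1)²/((-1)² + I*√7))*(-30) = (2*1/(1 + I*√7))*(-30) = (2/(1 + I*√7))*(-30) = -60/(1 + I*√7)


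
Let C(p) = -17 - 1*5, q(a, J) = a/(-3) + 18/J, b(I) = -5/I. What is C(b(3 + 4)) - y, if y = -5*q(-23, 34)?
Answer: 968/51 ≈ 18.980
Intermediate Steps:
q(a, J) = 18/J - a/3 (q(a, J) = a*(-⅓) + 18/J = -a/3 + 18/J = 18/J - a/3)
C(p) = -22 (C(p) = -17 - 5 = -22)
y = -2090/51 (y = -5*(18/34 - ⅓*(-23)) = -5*(18*(1/34) + 23/3) = -5*(9/17 + 23/3) = -5*418/51 = -2090/51 ≈ -40.980)
C(b(3 + 4)) - y = -22 - 1*(-2090/51) = -22 + 2090/51 = 968/51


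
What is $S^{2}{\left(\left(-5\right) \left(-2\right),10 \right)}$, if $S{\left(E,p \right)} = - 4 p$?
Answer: $1600$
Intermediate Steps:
$S^{2}{\left(\left(-5\right) \left(-2\right),10 \right)} = \left(\left(-4\right) 10\right)^{2} = \left(-40\right)^{2} = 1600$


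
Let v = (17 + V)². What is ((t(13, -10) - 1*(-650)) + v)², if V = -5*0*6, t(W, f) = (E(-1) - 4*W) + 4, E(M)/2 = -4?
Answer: 779689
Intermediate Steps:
E(M) = -8 (E(M) = 2*(-4) = -8)
t(W, f) = -4 - 4*W (t(W, f) = (-8 - 4*W) + 4 = -4 - 4*W)
V = 0 (V = 0*6 = 0)
v = 289 (v = (17 + 0)² = 17² = 289)
((t(13, -10) - 1*(-650)) + v)² = (((-4 - 4*13) - 1*(-650)) + 289)² = (((-4 - 52) + 650) + 289)² = ((-56 + 650) + 289)² = (594 + 289)² = 883² = 779689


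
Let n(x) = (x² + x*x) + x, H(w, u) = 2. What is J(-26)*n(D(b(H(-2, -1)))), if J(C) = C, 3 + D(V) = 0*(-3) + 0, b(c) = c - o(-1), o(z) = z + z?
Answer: -390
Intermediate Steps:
o(z) = 2*z
b(c) = 2 + c (b(c) = c - 2*(-1) = c - 1*(-2) = c + 2 = 2 + c)
D(V) = -3 (D(V) = -3 + (0*(-3) + 0) = -3 + (0 + 0) = -3 + 0 = -3)
n(x) = x + 2*x² (n(x) = (x² + x²) + x = 2*x² + x = x + 2*x²)
J(-26)*n(D(b(H(-2, -1)))) = -(-78)*(1 + 2*(-3)) = -(-78)*(1 - 6) = -(-78)*(-5) = -26*15 = -390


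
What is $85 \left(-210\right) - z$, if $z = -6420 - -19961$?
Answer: $-31391$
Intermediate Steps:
$z = 13541$ ($z = -6420 + 19961 = 13541$)
$85 \left(-210\right) - z = 85 \left(-210\right) - 13541 = -17850 - 13541 = -31391$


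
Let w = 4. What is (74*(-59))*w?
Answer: -17464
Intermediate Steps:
(74*(-59))*w = (74*(-59))*4 = -4366*4 = -17464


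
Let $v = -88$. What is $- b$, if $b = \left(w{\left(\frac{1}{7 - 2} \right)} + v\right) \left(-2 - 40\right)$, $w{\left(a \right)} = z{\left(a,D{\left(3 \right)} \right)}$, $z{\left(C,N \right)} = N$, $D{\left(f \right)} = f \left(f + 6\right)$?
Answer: $-2562$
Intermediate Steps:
$D{\left(f \right)} = f \left(6 + f\right)$
$w{\left(a \right)} = 27$ ($w{\left(a \right)} = 3 \left(6 + 3\right) = 3 \cdot 9 = 27$)
$b = 2562$ ($b = \left(27 - 88\right) \left(-2 - 40\right) = - 61 \left(-2 - 40\right) = \left(-61\right) \left(-42\right) = 2562$)
$- b = \left(-1\right) 2562 = -2562$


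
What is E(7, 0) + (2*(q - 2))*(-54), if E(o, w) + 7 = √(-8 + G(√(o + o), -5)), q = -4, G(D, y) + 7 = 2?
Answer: 641 + I*√13 ≈ 641.0 + 3.6056*I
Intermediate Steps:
G(D, y) = -5 (G(D, y) = -7 + 2 = -5)
E(o, w) = -7 + I*√13 (E(o, w) = -7 + √(-8 - 5) = -7 + √(-13) = -7 + I*√13)
E(7, 0) + (2*(q - 2))*(-54) = (-7 + I*√13) + (2*(-4 - 2))*(-54) = (-7 + I*√13) + (2*(-6))*(-54) = (-7 + I*√13) - 12*(-54) = (-7 + I*√13) + 648 = 641 + I*√13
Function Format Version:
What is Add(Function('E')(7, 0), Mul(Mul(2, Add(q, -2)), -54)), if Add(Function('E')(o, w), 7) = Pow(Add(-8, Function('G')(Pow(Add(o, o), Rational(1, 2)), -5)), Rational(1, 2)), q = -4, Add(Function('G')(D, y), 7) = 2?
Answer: Add(641, Mul(I, Pow(13, Rational(1, 2)))) ≈ Add(641.00, Mul(3.6056, I))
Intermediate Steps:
Function('G')(D, y) = -5 (Function('G')(D, y) = Add(-7, 2) = -5)
Function('E')(o, w) = Add(-7, Mul(I, Pow(13, Rational(1, 2)))) (Function('E')(o, w) = Add(-7, Pow(Add(-8, -5), Rational(1, 2))) = Add(-7, Pow(-13, Rational(1, 2))) = Add(-7, Mul(I, Pow(13, Rational(1, 2)))))
Add(Function('E')(7, 0), Mul(Mul(2, Add(q, -2)), -54)) = Add(Add(-7, Mul(I, Pow(13, Rational(1, 2)))), Mul(Mul(2, Add(-4, -2)), -54)) = Add(Add(-7, Mul(I, Pow(13, Rational(1, 2)))), Mul(Mul(2, -6), -54)) = Add(Add(-7, Mul(I, Pow(13, Rational(1, 2)))), Mul(-12, -54)) = Add(Add(-7, Mul(I, Pow(13, Rational(1, 2)))), 648) = Add(641, Mul(I, Pow(13, Rational(1, 2))))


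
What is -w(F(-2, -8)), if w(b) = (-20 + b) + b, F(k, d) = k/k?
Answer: 18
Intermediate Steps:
F(k, d) = 1
w(b) = -20 + 2*b
-w(F(-2, -8)) = -(-20 + 2*1) = -(-20 + 2) = -1*(-18) = 18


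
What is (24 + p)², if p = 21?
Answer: 2025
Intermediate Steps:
(24 + p)² = (24 + 21)² = 45² = 2025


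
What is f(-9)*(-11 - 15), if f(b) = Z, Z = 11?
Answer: -286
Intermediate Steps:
f(b) = 11
f(-9)*(-11 - 15) = 11*(-11 - 15) = 11*(-26) = -286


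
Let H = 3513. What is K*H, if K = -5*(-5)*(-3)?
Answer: -263475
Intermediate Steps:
K = -75 (K = 25*(-3) = -75)
K*H = -75*3513 = -263475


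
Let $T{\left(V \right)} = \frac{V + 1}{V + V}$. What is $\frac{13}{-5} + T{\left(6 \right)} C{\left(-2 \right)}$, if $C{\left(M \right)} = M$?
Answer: $- \frac{113}{30} \approx -3.7667$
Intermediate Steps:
$T{\left(V \right)} = \frac{1 + V}{2 V}$
$\frac{13}{-5} + T{\left(6 \right)} C{\left(-2 \right)} = \frac{13}{-5} + \frac{1 + 6}{2 \cdot 6} \left(-2\right) = 13 \left(- \frac{1}{5}\right) + \frac{1}{2} \cdot \frac{1}{6} \cdot 7 \left(-2\right) = - \frac{13}{5} + \frac{7}{12} \left(-2\right) = - \frac{13}{5} - \frac{7}{6} = - \frac{113}{30}$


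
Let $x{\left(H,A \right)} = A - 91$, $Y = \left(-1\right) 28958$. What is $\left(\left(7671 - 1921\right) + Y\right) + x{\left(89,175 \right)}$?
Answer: $-23124$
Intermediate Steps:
$Y = -28958$
$x{\left(H,A \right)} = -91 + A$ ($x{\left(H,A \right)} = A - 91 = -91 + A$)
$\left(\left(7671 - 1921\right) + Y\right) + x{\left(89,175 \right)} = \left(\left(7671 - 1921\right) - 28958\right) + \left(-91 + 175\right) = \left(\left(7671 - 1921\right) - 28958\right) + 84 = \left(5750 - 28958\right) + 84 = -23208 + 84 = -23124$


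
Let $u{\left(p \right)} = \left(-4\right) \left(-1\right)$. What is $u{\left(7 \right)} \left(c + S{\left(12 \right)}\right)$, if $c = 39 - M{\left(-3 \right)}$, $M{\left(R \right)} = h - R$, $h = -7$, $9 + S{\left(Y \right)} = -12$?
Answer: $88$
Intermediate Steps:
$S{\left(Y \right)} = -21$ ($S{\left(Y \right)} = -9 - 12 = -21$)
$M{\left(R \right)} = -7 - R$
$u{\left(p \right)} = 4$
$c = 43$ ($c = 39 - \left(-7 - -3\right) = 39 - \left(-7 + 3\right) = 39 - -4 = 39 + 4 = 43$)
$u{\left(7 \right)} \left(c + S{\left(12 \right)}\right) = 4 \left(43 - 21\right) = 4 \cdot 22 = 88$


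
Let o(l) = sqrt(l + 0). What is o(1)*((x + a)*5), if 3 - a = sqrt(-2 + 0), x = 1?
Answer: 20 - 5*I*sqrt(2) ≈ 20.0 - 7.0711*I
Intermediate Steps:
o(l) = sqrt(l)
a = 3 - I*sqrt(2) (a = 3 - sqrt(-2 + 0) = 3 - sqrt(-2) = 3 - I*sqrt(2) ≈ 3.0 - 1.4142*I)
o(1)*((x + a)*5) = sqrt(1)*((1 + (3 - I*sqrt(2)))*5) = 1*((4 - I*sqrt(2))*5) = 1*(20 - 5*I*sqrt(2)) = 20 - 5*I*sqrt(2)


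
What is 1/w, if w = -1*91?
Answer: -1/91 ≈ -0.010989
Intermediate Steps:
w = -91
1/w = 1/(-91) = -1/91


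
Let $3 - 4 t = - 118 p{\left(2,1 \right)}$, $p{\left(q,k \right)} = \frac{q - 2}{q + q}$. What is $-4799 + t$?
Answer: $- \frac{19193}{4} \approx -4798.3$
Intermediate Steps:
$p{\left(q,k \right)} = \frac{-2 + q}{2 q}$
$t = \frac{3}{4}$ ($t = \frac{3}{4} - \frac{\left(-118\right) \frac{-2 + 2}{2 \cdot 2}}{4} = \frac{3}{4} - \frac{\left(-118\right) \frac{1}{2} \cdot \frac{1}{2} \cdot 0}{4} = \frac{3}{4} - \frac{\left(-118\right) 0}{4} = \frac{3}{4} - 0 = \frac{3}{4} + 0 = \frac{3}{4} \approx 0.75$)
$-4799 + t = -4799 + \frac{3}{4} = - \frac{19193}{4}$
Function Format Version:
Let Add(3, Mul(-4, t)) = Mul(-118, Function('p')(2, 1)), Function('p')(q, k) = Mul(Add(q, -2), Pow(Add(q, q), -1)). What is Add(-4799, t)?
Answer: Rational(-19193, 4) ≈ -4798.3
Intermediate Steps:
Function('p')(q, k) = Mul(Rational(1, 2), Pow(q, -1), Add(-2, q)) (Function('p')(q, k) = Mul(Add(-2, q), Pow(Mul(2, q), -1)) = Mul(Add(-2, q), Mul(Rational(1, 2), Pow(q, -1))) = Mul(Rational(1, 2), Pow(q, -1), Add(-2, q)))
t = Rational(3, 4) (t = Add(Rational(3, 4), Mul(Rational(-1, 4), Mul(-118, Mul(Rational(1, 2), Pow(2, -1), Add(-2, 2))))) = Add(Rational(3, 4), Mul(Rational(-1, 4), Mul(-118, Mul(Rational(1, 2), Rational(1, 2), 0)))) = Add(Rational(3, 4), Mul(Rational(-1, 4), Mul(-118, 0))) = Add(Rational(3, 4), Mul(Rational(-1, 4), 0)) = Add(Rational(3, 4), 0) = Rational(3, 4) ≈ 0.75000)
Add(-4799, t) = Add(-4799, Rational(3, 4)) = Rational(-19193, 4)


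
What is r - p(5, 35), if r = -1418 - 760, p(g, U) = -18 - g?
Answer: -2155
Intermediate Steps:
r = -2178
r - p(5, 35) = -2178 - (-18 - 1*5) = -2178 - (-18 - 5) = -2178 - 1*(-23) = -2178 + 23 = -2155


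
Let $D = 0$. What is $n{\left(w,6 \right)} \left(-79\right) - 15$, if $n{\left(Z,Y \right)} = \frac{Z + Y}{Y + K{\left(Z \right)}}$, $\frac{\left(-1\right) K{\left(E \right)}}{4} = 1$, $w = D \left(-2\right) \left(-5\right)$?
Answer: $-252$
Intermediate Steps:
$w = 0$ ($w = 0 \left(-2\right) \left(-5\right) = 0 \left(-5\right) = 0$)
$K{\left(E \right)} = -4$ ($K{\left(E \right)} = \left(-4\right) 1 = -4$)
$n{\left(Z,Y \right)} = \frac{Y + Z}{-4 + Y}$ ($n{\left(Z,Y \right)} = \frac{Z + Y}{Y - 4} = \frac{Y + Z}{-4 + Y}$)
$n{\left(w,6 \right)} \left(-79\right) - 15 = \frac{6 + 0}{-4 + 6} \left(-79\right) - 15 = \frac{1}{2} \cdot 6 \left(-79\right) - 15 = 3 \left(-79\right) - 15 = -237 - 15 = -252$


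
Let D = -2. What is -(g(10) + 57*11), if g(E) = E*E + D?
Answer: -725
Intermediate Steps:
g(E) = -2 + E**2 (g(E) = E*E - 2 = E**2 - 2 = -2 + E**2)
-(g(10) + 57*11) = -((-2 + 10**2) + 57*11) = -((-2 + 100) + 627) = -(98 + 627) = -1*725 = -725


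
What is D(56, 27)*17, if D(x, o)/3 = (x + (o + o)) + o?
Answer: 6987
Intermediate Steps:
D(x, o) = 3*x + 9*o (D(x, o) = 3*((x + (o + o)) + o) = 3*((x + 2*o) + o) = 3*(x + 3*o) = 3*x + 9*o)
D(56, 27)*17 = (3*56 + 9*27)*17 = (168 + 243)*17 = 411*17 = 6987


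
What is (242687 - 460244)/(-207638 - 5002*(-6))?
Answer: 217557/177626 ≈ 1.2248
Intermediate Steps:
(242687 - 460244)/(-207638 - 5002*(-6)) = -217557/(-207638 + 30012) = -217557/(-177626) = -217557*(-1/177626) = 217557/177626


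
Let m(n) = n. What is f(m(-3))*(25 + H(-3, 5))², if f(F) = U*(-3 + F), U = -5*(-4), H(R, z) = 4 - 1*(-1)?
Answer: -108000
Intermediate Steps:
H(R, z) = 5 (H(R, z) = 4 + 1 = 5)
U = 20
f(F) = -60 + 20*F (f(F) = 20*(-3 + F) = -60 + 20*F)
f(m(-3))*(25 + H(-3, 5))² = (-60 + 20*(-3))*(25 + 5)² = (-60 - 60)*30² = -120*900 = -108000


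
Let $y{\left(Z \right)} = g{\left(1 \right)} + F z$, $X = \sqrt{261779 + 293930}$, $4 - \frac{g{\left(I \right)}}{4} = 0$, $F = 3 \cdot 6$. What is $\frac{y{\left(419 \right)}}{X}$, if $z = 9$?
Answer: $\frac{178 \sqrt{11341}}{79387} \approx 0.23878$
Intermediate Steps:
$F = 18$
$g{\left(I \right)} = 16$ ($g{\left(I \right)} = 16 - 0 = 16 + 0 = 16$)
$X = 7 \sqrt{11341}$ ($X = \sqrt{555709} = 7 \sqrt{11341} \approx 745.46$)
$y{\left(Z \right)} = 178$ ($y{\left(Z \right)} = 16 + 18 \cdot 9 = 16 + 162 = 178$)
$\frac{y{\left(419 \right)}}{X} = \frac{178}{7 \sqrt{11341}} = 178 \frac{\sqrt{11341}}{79387} = \frac{178 \sqrt{11341}}{79387}$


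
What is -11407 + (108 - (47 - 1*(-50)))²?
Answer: -11286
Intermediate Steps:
-11407 + (108 - (47 - 1*(-50)))² = -11407 + (108 - (47 + 50))² = -11407 + (108 - 1*97)² = -11407 + (108 - 97)² = -11407 + 11² = -11407 + 121 = -11286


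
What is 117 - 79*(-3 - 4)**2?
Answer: -3754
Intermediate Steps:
117 - 79*(-3 - 4)**2 = 117 - 79*(-7)**2 = 117 - 79*49 = 117 - 3871 = -3754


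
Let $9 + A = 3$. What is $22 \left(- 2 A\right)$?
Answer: $264$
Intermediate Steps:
$A = -6$ ($A = -9 + 3 = -6$)
$22 \left(- 2 A\right) = 22 \left(\left(-2\right) \left(-6\right)\right) = 22 \cdot 12 = 264$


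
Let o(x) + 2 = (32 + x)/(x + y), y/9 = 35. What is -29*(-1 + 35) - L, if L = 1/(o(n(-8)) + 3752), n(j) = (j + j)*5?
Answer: -868865407/881202 ≈ -986.00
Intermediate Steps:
n(j) = 10*j (n(j) = (2*j)*5 = 10*j)
y = 315 (y = 9*35 = 315)
o(x) = -2 + (32 + x)/(315 + x) (o(x) = -2 + (32 + x)/(x + 315) = -2 + (32 + x)/(315 + x))
L = 235/881202 (L = 1/((-598 - 10*(-8))/(315 + 10*(-8)) + 3752) = 1/((-598 - 1*(-80))/(315 - 80) + 3752) = 1/((-598 + 80)/235 + 3752) = 1/((1/235)*(-518) + 3752) = 1/(-518/235 + 3752) = 1/(881202/235) = 235/881202 ≈ 0.00026668)
-29*(-1 + 35) - L = -29*(-1 + 35) - 1*235/881202 = -29*34 - 235/881202 = -986 - 235/881202 = -868865407/881202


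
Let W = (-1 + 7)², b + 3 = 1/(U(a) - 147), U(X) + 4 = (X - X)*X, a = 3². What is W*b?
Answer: -16344/151 ≈ -108.24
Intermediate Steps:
a = 9
U(X) = -4 (U(X) = -4 + (X - X)*X = -4 + 0*X = -4 + 0 = -4)
b = -454/151 (b = -3 + 1/(-4 - 147) = -3 + 1/(-151) = -3 - 1/151 = -454/151 ≈ -3.0066)
W = 36 (W = 6² = 36)
W*b = 36*(-454/151) = -16344/151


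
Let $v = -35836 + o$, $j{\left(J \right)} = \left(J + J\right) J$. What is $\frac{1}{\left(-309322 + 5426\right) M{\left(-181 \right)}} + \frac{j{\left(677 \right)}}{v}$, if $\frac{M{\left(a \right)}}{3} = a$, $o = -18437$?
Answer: $- \frac{16806978201239}{995098639016} \approx -16.89$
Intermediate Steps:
$j{\left(J \right)} = 2 J^{2}$ ($j{\left(J \right)} = 2 J J = 2 J^{2}$)
$v = -54273$ ($v = -35836 - 18437 = -54273$)
$M{\left(a \right)} = 3 a$
$\frac{1}{\left(-309322 + 5426\right) M{\left(-181 \right)}} + \frac{j{\left(677 \right)}}{v} = \frac{1}{\left(-309322 + 5426\right) 3 \left(-181\right)} + \frac{2 \cdot 677^{2}}{-54273} = \frac{1}{\left(-303896\right) \left(-543\right)} + 2 \cdot 458329 \left(- \frac{1}{54273}\right) = \left(- \frac{1}{303896}\right) \left(- \frac{1}{543}\right) + 916658 \left(- \frac{1}{54273}\right) = \frac{1}{165015528} - \frac{916658}{54273} = - \frac{16806978201239}{995098639016}$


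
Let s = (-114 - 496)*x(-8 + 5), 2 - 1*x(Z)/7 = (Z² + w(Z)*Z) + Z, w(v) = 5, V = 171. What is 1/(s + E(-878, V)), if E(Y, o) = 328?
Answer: -1/46642 ≈ -2.1440e-5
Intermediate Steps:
x(Z) = 14 - 42*Z - 7*Z² (x(Z) = 14 - 7*((Z² + 5*Z) + Z) = 14 - 7*(Z² + 6*Z) = 14 + (-42*Z - 7*Z²) = 14 - 42*Z - 7*Z²)
s = -46970 (s = (-114 - 496)*(14 - 42*(-8 + 5) - 7*(-8 + 5)²) = -610*(14 - 42*(-3) - 7*(-3)²) = -610*(14 + 126 - 7*9) = -610*(14 + 126 - 63) = -610*77 = -46970)
1/(s + E(-878, V)) = 1/(-46970 + 328) = 1/(-46642) = -1/46642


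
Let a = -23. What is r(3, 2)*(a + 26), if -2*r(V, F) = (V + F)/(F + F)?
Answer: -15/8 ≈ -1.8750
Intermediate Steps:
r(V, F) = -(F + V)/(4*F) (r(V, F) = -(V + F)/(2*(F + F)) = -(F + V)/(2*(2*F)) = -(F + V)*1/(2*F)/2 = -(F + V)/(4*F))
r(3, 2)*(a + 26) = ((1/4)*(-1*2 - 1*3)/2)*(-23 + 26) = ((1/4)*(1/2)*(-2 - 3))*3 = ((1/4)*(1/2)*(-5))*3 = -5/8*3 = -15/8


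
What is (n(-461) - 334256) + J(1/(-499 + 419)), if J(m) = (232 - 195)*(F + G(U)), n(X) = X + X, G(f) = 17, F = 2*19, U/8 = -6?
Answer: -333143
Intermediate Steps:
U = -48 (U = 8*(-6) = -48)
F = 38
n(X) = 2*X
J(m) = 2035 (J(m) = (232 - 195)*(38 + 17) = 37*55 = 2035)
(n(-461) - 334256) + J(1/(-499 + 419)) = (2*(-461) - 334256) + 2035 = (-922 - 334256) + 2035 = -335178 + 2035 = -333143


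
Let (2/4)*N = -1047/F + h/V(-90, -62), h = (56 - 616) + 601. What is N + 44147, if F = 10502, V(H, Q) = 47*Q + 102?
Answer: 325931463809/7382906 ≈ 44147.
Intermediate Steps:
V(H, Q) = 102 + 47*Q
h = 41 (h = -560 + 601 = 41)
N = -1687373/7382906 (N = 2*(-1047/10502 + 41/(102 + 47*(-62))) = 2*(-1047*1/10502 + 41/(102 - 2914)) = 2*(-1047/10502 + 41/(-2812)) = 2*(-1047/10502 + 41*(-1/2812)) = 2*(-1047/10502 - 41/2812) = 2*(-1687373/14765812) = -1687373/7382906 ≈ -0.22855)
N + 44147 = -1687373/7382906 + 44147 = 325931463809/7382906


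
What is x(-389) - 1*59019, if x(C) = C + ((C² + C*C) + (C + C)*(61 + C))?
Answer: 498418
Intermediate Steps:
x(C) = C + 2*C² + 2*C*(61 + C) (x(C) = C + ((C² + C²) + (2*C)*(61 + C)) = C + (2*C² + 2*C*(61 + C)) = C + 2*C² + 2*C*(61 + C))
x(-389) - 1*59019 = -389*(123 + 4*(-389)) - 1*59019 = -389*(123 - 1556) - 59019 = -389*(-1433) - 59019 = 557437 - 59019 = 498418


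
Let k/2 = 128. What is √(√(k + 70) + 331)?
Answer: √(331 + √326) ≈ 18.683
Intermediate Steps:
k = 256 (k = 2*128 = 256)
√(√(k + 70) + 331) = √(√(256 + 70) + 331) = √(√326 + 331) = √(331 + √326)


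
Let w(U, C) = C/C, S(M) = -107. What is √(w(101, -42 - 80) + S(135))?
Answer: I*√106 ≈ 10.296*I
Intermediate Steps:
w(U, C) = 1
√(w(101, -42 - 80) + S(135)) = √(1 - 107) = √(-106) = I*√106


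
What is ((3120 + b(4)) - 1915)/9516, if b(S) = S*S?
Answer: 407/3172 ≈ 0.12831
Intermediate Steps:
b(S) = S**2
((3120 + b(4)) - 1915)/9516 = ((3120 + 4**2) - 1915)/9516 = ((3120 + 16) - 1915)*(1/9516) = (3136 - 1915)*(1/9516) = 1221*(1/9516) = 407/3172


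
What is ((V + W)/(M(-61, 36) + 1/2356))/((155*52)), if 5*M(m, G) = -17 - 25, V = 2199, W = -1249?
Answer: -18050/1286311 ≈ -0.014032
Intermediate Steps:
M(m, G) = -42/5 (M(m, G) = (-17 - 25)/5 = (⅕)*(-42) = -42/5)
((V + W)/(M(-61, 36) + 1/2356))/((155*52)) = ((2199 - 1249)/(-42/5 + 1/2356))/((155*52)) = (950/(-42/5 + 1/2356))/8060 = (950/(-98947/11780))*(1/8060) = (950*(-11780/98947))*(1/8060) = -11191000/98947*1/8060 = -18050/1286311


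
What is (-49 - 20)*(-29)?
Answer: 2001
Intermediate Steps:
(-49 - 20)*(-29) = -69*(-29) = 2001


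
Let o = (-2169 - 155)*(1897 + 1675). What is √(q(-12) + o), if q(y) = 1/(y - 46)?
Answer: 5*I*√1117026698/58 ≈ 2881.2*I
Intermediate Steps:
q(y) = 1/(-46 + y)
o = -8301328 (o = -2324*3572 = -8301328)
√(q(-12) + o) = √(1/(-46 - 12) - 8301328) = √(1/(-58) - 8301328) = √(-1/58 - 8301328) = √(-481477025/58) = 5*I*√1117026698/58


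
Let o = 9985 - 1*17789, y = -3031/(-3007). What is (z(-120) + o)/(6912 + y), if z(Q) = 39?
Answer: -4669871/4157483 ≈ -1.1232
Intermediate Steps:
y = 3031/3007 (y = -3031*(-1/3007) = 3031/3007 ≈ 1.0080)
o = -7804 (o = 9985 - 17789 = -7804)
(z(-120) + o)/(6912 + y) = (39 - 7804)/(6912 + 3031/3007) = -7765/20787415/3007 = -7765*3007/20787415 = -4669871/4157483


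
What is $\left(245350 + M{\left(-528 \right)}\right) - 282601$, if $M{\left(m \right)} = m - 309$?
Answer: $-38088$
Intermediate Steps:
$M{\left(m \right)} = -309 + m$
$\left(245350 + M{\left(-528 \right)}\right) - 282601 = \left(245350 - 837\right) - 282601 = 244513 - 282601 = -38088$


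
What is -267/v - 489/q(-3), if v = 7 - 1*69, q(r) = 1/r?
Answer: 91221/62 ≈ 1471.3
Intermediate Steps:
v = -62 (v = 7 - 69 = -62)
-267/v - 489/q(-3) = -267/(-62) - 489/(1/(-3)) = -267*(-1/62) - 489/(-⅓) = 267/62 - 489*(-3) = 267/62 + 1467 = 91221/62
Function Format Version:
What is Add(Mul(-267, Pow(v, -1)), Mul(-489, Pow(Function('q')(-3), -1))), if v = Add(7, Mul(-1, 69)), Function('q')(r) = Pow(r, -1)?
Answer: Rational(91221, 62) ≈ 1471.3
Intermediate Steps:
v = -62 (v = Add(7, -69) = -62)
Add(Mul(-267, Pow(v, -1)), Mul(-489, Pow(Function('q')(-3), -1))) = Add(Mul(-267, Pow(-62, -1)), Mul(-489, Pow(Pow(-3, -1), -1))) = Add(Mul(-267, Rational(-1, 62)), Mul(-489, Pow(Rational(-1, 3), -1))) = Add(Rational(267, 62), Mul(-489, -3)) = Add(Rational(267, 62), 1467) = Rational(91221, 62)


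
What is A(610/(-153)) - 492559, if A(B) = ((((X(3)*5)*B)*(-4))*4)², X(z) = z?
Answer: 1100294041/2601 ≈ 4.2303e+5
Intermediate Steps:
A(B) = 57600*B² (A(B) = ((((3*5)*B)*(-4))*4)² = (((15*B)*(-4))*4)² = (-60*B*4)² = (-240*B)² = 57600*B²)
A(610/(-153)) - 492559 = 57600*(610/(-153))² - 492559 = 57600*(610*(-1/153))² - 492559 = 57600*(-610/153)² - 492559 = 57600*(372100/23409) - 492559 = 2381440000/2601 - 492559 = 1100294041/2601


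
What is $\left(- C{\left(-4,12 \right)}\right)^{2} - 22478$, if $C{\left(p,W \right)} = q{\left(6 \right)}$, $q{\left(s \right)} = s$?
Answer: $-22442$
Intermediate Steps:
$C{\left(p,W \right)} = 6$
$\left(- C{\left(-4,12 \right)}\right)^{2} - 22478 = \left(\left(-1\right) 6\right)^{2} - 22478 = \left(-6\right)^{2} - 22478 = 36 - 22478 = -22442$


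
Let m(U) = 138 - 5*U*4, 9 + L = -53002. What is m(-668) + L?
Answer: -39513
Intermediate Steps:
L = -53011 (L = -9 - 53002 = -53011)
m(U) = 138 - 20*U
m(-668) + L = (138 - 20*(-668)) - 53011 = (138 + 13360) - 53011 = 13498 - 53011 = -39513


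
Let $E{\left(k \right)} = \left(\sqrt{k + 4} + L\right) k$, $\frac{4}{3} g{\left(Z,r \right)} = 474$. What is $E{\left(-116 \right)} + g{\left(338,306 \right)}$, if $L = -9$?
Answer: $\frac{2799}{2} - 464 i \sqrt{7} \approx 1399.5 - 1227.6 i$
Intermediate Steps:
$g{\left(Z,r \right)} = \frac{711}{2}$ ($g{\left(Z,r \right)} = \frac{3}{4} \cdot 474 = \frac{711}{2}$)
$E{\left(k \right)} = k \left(-9 + \sqrt{4 + k}\right)$ ($E{\left(k \right)} = \left(\sqrt{k + 4} - 9\right) k = \left(\sqrt{4 + k} - 9\right) k = \left(-9 + \sqrt{4 + k}\right) k = k \left(-9 + \sqrt{4 + k}\right)$)
$E{\left(-116 \right)} + g{\left(338,306 \right)} = - 116 \left(-9 + \sqrt{4 - 116}\right) + \frac{711}{2} = - 116 \left(-9 + \sqrt{-112}\right) + \frac{711}{2} = - 116 \left(-9 + 4 i \sqrt{7}\right) + \frac{711}{2} = \left(1044 - 464 i \sqrt{7}\right) + \frac{711}{2} = \frac{2799}{2} - 464 i \sqrt{7}$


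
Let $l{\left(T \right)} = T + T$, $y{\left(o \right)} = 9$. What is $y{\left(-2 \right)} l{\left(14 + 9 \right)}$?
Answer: $414$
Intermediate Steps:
$l{\left(T \right)} = 2 T$
$y{\left(-2 \right)} l{\left(14 + 9 \right)} = 9 \cdot 2 \left(14 + 9\right) = 9 \cdot 2 \cdot 23 = 9 \cdot 46 = 414$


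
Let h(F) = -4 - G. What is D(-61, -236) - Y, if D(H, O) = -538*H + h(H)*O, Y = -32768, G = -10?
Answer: 64170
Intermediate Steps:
h(F) = 6 (h(F) = -4 - 1*(-10) = -4 + 10 = 6)
D(H, O) = -538*H + 6*O
D(-61, -236) - Y = (-538*(-61) + 6*(-236)) - 1*(-32768) = (32818 - 1416) + 32768 = 31402 + 32768 = 64170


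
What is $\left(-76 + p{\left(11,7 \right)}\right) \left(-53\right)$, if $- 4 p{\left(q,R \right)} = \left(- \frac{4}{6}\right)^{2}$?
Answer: $\frac{36305}{9} \approx 4033.9$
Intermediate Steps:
$p{\left(q,R \right)} = - \frac{1}{9}$ ($p{\left(q,R \right)} = - \frac{\left(- \frac{4}{6}\right)^{2}}{4} = - \frac{\left(\left(-4\right) \frac{1}{6}\right)^{2}}{4} = - \frac{\left(- \frac{2}{3}\right)^{2}}{4} = \left(- \frac{1}{4}\right) \frac{4}{9} = - \frac{1}{9}$)
$\left(-76 + p{\left(11,7 \right)}\right) \left(-53\right) = \left(-76 - \frac{1}{9}\right) \left(-53\right) = \left(- \frac{685}{9}\right) \left(-53\right) = \frac{36305}{9}$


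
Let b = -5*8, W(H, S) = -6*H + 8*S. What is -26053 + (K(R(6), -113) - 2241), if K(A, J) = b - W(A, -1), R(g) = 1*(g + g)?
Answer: -28254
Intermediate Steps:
R(g) = 2*g (R(g) = 1*(2*g) = 2*g)
b = -40
K(A, J) = -32 + 6*A (K(A, J) = -40 - (-6*A + 8*(-1)) = -40 - (-6*A - 8) = -40 - (-8 - 6*A) = -40 + (8 + 6*A) = -32 + 6*A)
-26053 + (K(R(6), -113) - 2241) = -26053 + ((-32 + 6*(2*6)) - 2241) = -26053 + ((-32 + 6*12) - 2241) = -26053 + ((-32 + 72) - 2241) = -26053 + (40 - 2241) = -26053 - 2201 = -28254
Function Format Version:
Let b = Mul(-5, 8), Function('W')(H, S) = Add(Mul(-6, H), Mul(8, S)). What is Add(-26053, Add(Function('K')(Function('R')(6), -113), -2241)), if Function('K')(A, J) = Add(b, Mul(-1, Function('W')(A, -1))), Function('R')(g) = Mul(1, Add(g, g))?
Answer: -28254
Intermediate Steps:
Function('R')(g) = Mul(2, g) (Function('R')(g) = Mul(1, Mul(2, g)) = Mul(2, g))
b = -40
Function('K')(A, J) = Add(-32, Mul(6, A)) (Function('K')(A, J) = Add(-40, Mul(-1, Add(Mul(-6, A), Mul(8, -1)))) = Add(-40, Mul(-1, Add(Mul(-6, A), -8))) = Add(-40, Mul(-1, Add(-8, Mul(-6, A)))) = Add(-40, Add(8, Mul(6, A))) = Add(-32, Mul(6, A)))
Add(-26053, Add(Function('K')(Function('R')(6), -113), -2241)) = Add(-26053, Add(Add(-32, Mul(6, Mul(2, 6))), -2241)) = Add(-26053, Add(Add(-32, Mul(6, 12)), -2241)) = Add(-26053, Add(Add(-32, 72), -2241)) = Add(-26053, Add(40, -2241)) = Add(-26053, -2201) = -28254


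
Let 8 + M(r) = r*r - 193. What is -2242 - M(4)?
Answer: -2057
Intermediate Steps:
M(r) = -201 + r**2 (M(r) = -8 + (r*r - 193) = -8 + (r**2 - 193) = -8 + (-193 + r**2) = -201 + r**2)
-2242 - M(4) = -2242 - (-201 + 4**2) = -2242 - (-201 + 16) = -2242 - 1*(-185) = -2242 + 185 = -2057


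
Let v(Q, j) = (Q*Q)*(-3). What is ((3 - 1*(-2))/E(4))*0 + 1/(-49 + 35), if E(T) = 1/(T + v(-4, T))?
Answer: -1/14 ≈ -0.071429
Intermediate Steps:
v(Q, j) = -3*Q² (v(Q, j) = Q²*(-3) = -3*Q²)
E(T) = 1/(-48 + T) (E(T) = 1/(T - 3*(-4)²) = 1/(T - 3*16) = 1/(T - 48) = 1/(-48 + T))
((3 - 1*(-2))/E(4))*0 + 1/(-49 + 35) = ((3 - 1*(-2))/(1/(-48 + 4)))*0 + 1/(-49 + 35) = ((3 + 2)/(1/(-44)))*0 + 1/(-14) = (5/(-1/44))*0 - 1/14 = (5*(-44))*0 - 1/14 = -220*0 - 1/14 = 0 - 1/14 = -1/14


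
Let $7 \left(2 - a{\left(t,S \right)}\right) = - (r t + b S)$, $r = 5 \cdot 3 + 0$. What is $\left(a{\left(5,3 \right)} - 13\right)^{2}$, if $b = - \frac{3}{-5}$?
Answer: $\frac{1}{1225} \approx 0.00081633$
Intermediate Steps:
$r = 15$ ($r = 15 + 0 = 15$)
$b = \frac{3}{5}$ ($b = \left(-3\right) \left(- \frac{1}{5}\right) = \frac{3}{5} \approx 0.6$)
$a{\left(t,S \right)} = 2 + \frac{3 S}{35} + \frac{15 t}{7}$ ($a{\left(t,S \right)} = 2 - \frac{\left(-1\right) \left(15 t + \frac{3 S}{5}\right)}{7} = 2 - \frac{- 15 t - \frac{3 S}{5}}{7} = 2 + \left(\frac{3 S}{35} + \frac{15 t}{7}\right) = 2 + \frac{3 S}{35} + \frac{15 t}{7}$)
$\left(a{\left(5,3 \right)} - 13\right)^{2} = \left(\left(2 + \frac{3}{35} \cdot 3 + \frac{15}{7} \cdot 5\right) - 13\right)^{2} = \left(\left(2 + \frac{9}{35} + \frac{75}{7}\right) - 13\right)^{2} = \left(\frac{454}{35} - 13\right)^{2} = \left(- \frac{1}{35}\right)^{2} = \frac{1}{1225}$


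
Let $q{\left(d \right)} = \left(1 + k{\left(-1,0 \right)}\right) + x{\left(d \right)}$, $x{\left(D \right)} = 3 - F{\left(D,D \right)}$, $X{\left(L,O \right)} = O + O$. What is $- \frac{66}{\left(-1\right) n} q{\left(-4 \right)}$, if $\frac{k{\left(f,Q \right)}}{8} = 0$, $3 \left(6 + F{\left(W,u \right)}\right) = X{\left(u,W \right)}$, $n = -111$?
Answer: $- \frac{836}{111} \approx -7.5315$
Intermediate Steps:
$X{\left(L,O \right)} = 2 O$
$F{\left(W,u \right)} = -6 + \frac{2 W}{3}$
$x{\left(D \right)} = 9 - \frac{2 D}{3}$ ($x{\left(D \right)} = 3 - \left(-6 + \frac{2 D}{3}\right) = 9 - \frac{2 D}{3}$)
$k{\left(f,Q \right)} = 0$ ($k{\left(f,Q \right)} = 8 \cdot 0 = 0$)
$q{\left(d \right)} = 10 - \frac{2 d}{3}$ ($q{\left(d \right)} = \left(1 + 0\right) - \left(-9 + \frac{2 d}{3}\right) = 1 - \left(-9 + \frac{2 d}{3}\right) = 10 - \frac{2 d}{3}$)
$- \frac{66}{\left(-1\right) n} q{\left(-4 \right)} = - \frac{66}{\left(-1\right) \left(-111\right)} \left(10 - - \frac{8}{3}\right) = - \frac{66}{111} \left(10 + \frac{8}{3}\right) = \left(-66\right) \frac{1}{111} \cdot \frac{38}{3} = \left(- \frac{22}{37}\right) \frac{38}{3} = - \frac{836}{111}$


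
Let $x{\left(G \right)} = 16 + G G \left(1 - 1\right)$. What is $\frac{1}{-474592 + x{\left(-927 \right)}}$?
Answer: $- \frac{1}{474576} \approx -2.1071 \cdot 10^{-6}$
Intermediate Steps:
$x{\left(G \right)} = 16$ ($x{\left(G \right)} = 16 + G G 0 = 16 + G 0 = 16 + 0 = 16$)
$\frac{1}{-474592 + x{\left(-927 \right)}} = \frac{1}{-474592 + 16} = \frac{1}{-474576} = - \frac{1}{474576}$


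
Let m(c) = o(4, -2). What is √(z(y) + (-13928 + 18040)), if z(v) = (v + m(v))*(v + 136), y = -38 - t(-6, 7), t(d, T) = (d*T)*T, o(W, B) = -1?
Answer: 2*√26018 ≈ 322.60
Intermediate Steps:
m(c) = -1
t(d, T) = d*T² (t(d, T) = (T*d)*T = d*T²)
y = 256 (y = -38 - (-6)*7² = -38 - (-6)*49 = -38 - 1*(-294) = -38 + 294 = 256)
z(v) = (-1 + v)*(136 + v) (z(v) = (v - 1)*(v + 136) = (-1 + v)*(136 + v))
√(z(y) + (-13928 + 18040)) = √((-136 + 256² + 135*256) + (-13928 + 18040)) = √((-136 + 65536 + 34560) + 4112) = √(99960 + 4112) = √104072 = 2*√26018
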